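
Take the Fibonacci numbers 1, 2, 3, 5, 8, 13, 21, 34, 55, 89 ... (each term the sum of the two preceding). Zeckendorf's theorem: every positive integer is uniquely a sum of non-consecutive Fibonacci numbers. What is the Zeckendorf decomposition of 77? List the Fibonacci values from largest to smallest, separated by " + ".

55 + 21 + 1

Greedy algorithm:
subtract 55 from 77: 22 remains
subtract 21 from 22: 1 remains
subtract 1 from 1: 0 remains
So 77 = 55 + 21 + 1, with no two terms consecutive in the sequence.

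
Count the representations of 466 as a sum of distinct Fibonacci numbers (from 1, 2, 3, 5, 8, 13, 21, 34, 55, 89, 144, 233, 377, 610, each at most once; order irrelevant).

10

Starting from the Zeckendorf form and repeatedly splitting a term F_k into F_{k−1} + F_{k−2} (when neither is already used) reaches every representation.
466 = 377+89 = 377+55+34 = 233+144+89 = 377+55+21+13 = … (6 more), for 10 in all.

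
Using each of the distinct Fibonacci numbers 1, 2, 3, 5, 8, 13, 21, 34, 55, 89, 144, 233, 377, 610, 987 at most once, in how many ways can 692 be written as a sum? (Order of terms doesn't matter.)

18

692 = 610+55+21+5+1 = 610+55+21+3+2+1 = 610+55+13+8+5+1 = … (15 more), for 18 in all.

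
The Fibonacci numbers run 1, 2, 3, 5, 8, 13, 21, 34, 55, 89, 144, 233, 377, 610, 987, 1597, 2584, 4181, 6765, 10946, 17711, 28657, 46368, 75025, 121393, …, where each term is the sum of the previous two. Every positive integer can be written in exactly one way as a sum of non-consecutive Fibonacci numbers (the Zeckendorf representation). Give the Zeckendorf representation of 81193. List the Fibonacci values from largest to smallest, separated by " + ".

75025 + 4181 + 1597 + 377 + 13

take 75025 (≤ 81193); 81193 − 75025 = 6168
take 4181 (≤ 6168); 6168 − 4181 = 1987
take 1597 (≤ 1987); 1987 − 1597 = 390
take 377 (≤ 390); 390 − 377 = 13
take 13 (≤ 13); 13 − 13 = 0
So 81193 = 75025 + 4181 + 1597 + 377 + 13, with no two terms consecutive in the sequence.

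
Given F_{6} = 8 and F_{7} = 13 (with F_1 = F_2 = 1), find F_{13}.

233

By F_{2k+1} = F_k² + F_{k+1}²: F_{13} = 8² + 13² = 64 + 169 = 233.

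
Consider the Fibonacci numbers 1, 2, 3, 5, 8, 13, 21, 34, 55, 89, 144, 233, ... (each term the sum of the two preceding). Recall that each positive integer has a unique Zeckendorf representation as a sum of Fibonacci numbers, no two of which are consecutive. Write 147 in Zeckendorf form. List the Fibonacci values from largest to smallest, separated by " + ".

144 + 3

Greedily peel off the largest Fibonacci term at each step:
147: greatest Fibonacci not exceeding it is 144, leaving 3
3: greatest Fibonacci not exceeding it is 3, leaving 0
So 147 = 144 + 3, with no two terms consecutive in the sequence.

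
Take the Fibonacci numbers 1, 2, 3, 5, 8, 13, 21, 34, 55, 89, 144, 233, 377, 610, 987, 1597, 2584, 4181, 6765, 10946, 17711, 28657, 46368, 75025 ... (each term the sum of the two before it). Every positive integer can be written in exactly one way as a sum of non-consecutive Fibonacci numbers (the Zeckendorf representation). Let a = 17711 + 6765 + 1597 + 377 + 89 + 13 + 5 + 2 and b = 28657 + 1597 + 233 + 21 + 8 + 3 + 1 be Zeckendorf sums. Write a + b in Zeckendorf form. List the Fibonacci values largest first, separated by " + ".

The two numbers are 26559 and 30520, so their sum is 57079.
57079 − 46368 = 10711
10711 − 6765 = 3946
3946 − 2584 = 1362
1362 − 987 = 375
375 − 233 = 142
142 − 89 = 53
53 − 34 = 19
19 − 13 = 6
6 − 5 = 1
1 − 1 = 0

46368 + 6765 + 2584 + 987 + 233 + 89 + 34 + 13 + 5 + 1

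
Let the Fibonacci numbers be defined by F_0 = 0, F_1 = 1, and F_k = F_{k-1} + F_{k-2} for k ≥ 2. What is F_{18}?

2584

Iterating the recurrence up to F_{13} = 233 and F_{12} = 144:
F_{14} = F_{13} + F_{12} = 233 + 144 = 377
F_{15} = F_{14} + F_{13} = 377 + 233 = 610
F_{16} = F_{15} + F_{14} = 610 + 377 = 987
F_{17} = F_{16} + F_{15} = 987 + 610 = 1597
F_{18} = F_{17} + F_{16} = 1597 + 987 = 2584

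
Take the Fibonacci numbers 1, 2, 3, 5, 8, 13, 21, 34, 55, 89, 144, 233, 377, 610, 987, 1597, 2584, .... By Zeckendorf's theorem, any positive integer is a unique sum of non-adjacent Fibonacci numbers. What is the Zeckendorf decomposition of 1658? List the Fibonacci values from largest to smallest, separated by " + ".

Greedily peel off the largest Fibonacci term at each step:
1658 − 1597 = 61
61 − 55 = 6
6 − 5 = 1
1 − 1 = 0
So 1658 = 1597 + 55 + 5 + 1, with no two terms consecutive in the sequence.

1597 + 55 + 5 + 1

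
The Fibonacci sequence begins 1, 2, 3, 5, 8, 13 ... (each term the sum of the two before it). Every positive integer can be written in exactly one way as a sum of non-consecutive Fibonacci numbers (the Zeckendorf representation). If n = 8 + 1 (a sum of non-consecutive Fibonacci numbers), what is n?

8 + 1 = 9.

9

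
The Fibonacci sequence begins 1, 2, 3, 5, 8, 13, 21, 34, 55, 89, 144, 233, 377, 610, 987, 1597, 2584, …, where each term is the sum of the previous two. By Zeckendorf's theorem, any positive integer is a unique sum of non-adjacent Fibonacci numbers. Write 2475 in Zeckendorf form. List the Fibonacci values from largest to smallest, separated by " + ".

Greedily peel off the largest Fibonacci term at each step:
2475 − 1597 = 878
878 − 610 = 268
268 − 233 = 35
35 − 34 = 1
1 − 1 = 0
So 2475 = 1597 + 610 + 233 + 34 + 1, with no two terms consecutive in the sequence.

1597 + 610 + 233 + 34 + 1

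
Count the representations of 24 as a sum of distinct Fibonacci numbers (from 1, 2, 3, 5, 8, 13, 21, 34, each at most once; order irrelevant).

Starting from the Zeckendorf form and repeatedly splitting a term F_k into F_{k−1} + F_{k−2} (when neither is already used) reaches every representation.
24 = 21+3 = 21+2+1 = 13+8+3 = 13+8+2+1 = … (1 more), for 5 in all.

5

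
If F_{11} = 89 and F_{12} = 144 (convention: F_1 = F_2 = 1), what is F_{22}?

By the doubling identity F_{2k} = F_k(2F_{k+1} − F_k): F_{22} = 89·(2·144 − 89) = 89·199 = 17711.

17711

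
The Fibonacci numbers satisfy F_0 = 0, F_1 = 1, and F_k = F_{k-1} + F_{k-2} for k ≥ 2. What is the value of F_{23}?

28657

Iterating the recurrence up to F_{16} = 987 and F_{15} = 610:
F_{17} = F_{16} + F_{15} = 987 + 610 = 1597
F_{18} = F_{17} + F_{16} = 1597 + 987 = 2584
F_{19} = F_{18} + F_{17} = 2584 + 1597 = 4181
F_{20} = F_{19} + F_{18} = 4181 + 2584 = 6765
F_{21} = F_{20} + F_{19} = 6765 + 4181 = 10946
F_{22} = F_{21} + F_{20} = 10946 + 6765 = 17711
F_{23} = F_{22} + F_{21} = 17711 + 10946 = 28657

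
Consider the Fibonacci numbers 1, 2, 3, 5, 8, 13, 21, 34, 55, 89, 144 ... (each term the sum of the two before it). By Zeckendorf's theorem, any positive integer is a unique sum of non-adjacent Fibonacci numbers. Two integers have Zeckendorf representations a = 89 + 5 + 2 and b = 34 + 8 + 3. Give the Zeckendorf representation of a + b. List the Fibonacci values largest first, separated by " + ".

89 + 34 + 13 + 5

The two numbers are 96 and 45, so their sum is 141.
Greedily peel off the largest Fibonacci term at each step:
141: greatest Fibonacci not exceeding it is 89, leaving 52
52: greatest Fibonacci not exceeding it is 34, leaving 18
18: greatest Fibonacci not exceeding it is 13, leaving 5
5: greatest Fibonacci not exceeding it is 5, leaving 0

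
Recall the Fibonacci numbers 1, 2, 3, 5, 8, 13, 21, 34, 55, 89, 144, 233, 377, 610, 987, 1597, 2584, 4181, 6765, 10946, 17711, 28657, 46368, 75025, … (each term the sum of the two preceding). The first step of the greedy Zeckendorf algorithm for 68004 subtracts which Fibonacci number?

46368 ≤ 68004 < 75025, so the largest Fibonacci number not exceeding 68004 is 46368.

46368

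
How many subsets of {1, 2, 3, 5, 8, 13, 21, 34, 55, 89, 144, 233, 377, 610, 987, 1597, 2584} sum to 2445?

23

Each representation comes from the Zeckendorf form by replacing some F_k with F_{k−1} + F_{k−2} where possible.
2445 = 1597+610+233+5 = 1597+610+233+3+2 = 1597+610+144+89+5 = … (20 more), for 23 in all.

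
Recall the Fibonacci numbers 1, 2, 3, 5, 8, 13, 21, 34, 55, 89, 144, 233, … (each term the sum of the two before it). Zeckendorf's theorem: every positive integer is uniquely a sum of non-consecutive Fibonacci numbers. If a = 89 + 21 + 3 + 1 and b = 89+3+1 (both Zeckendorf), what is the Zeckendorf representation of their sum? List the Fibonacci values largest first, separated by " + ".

144 + 55 + 8

The two numbers are 114 and 93, so their sum is 207.
Greedily peel off the largest Fibonacci term at each step:
144 ≤ 207 < 233, so take 144; remainder 63
55 ≤ 63 < 89, so take 55; remainder 8
8 ≤ 8 < 13, so take 8; remainder 0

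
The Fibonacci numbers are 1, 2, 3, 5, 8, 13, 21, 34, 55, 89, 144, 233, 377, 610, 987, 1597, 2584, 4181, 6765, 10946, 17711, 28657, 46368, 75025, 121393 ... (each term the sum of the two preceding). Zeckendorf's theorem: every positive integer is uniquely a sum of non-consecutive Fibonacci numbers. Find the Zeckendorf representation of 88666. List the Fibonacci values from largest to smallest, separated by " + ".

Greedy algorithm:
largest Fibonacci ≤ 88666 is 75025; 88666 − 75025 = 13641
largest Fibonacci ≤ 13641 is 10946; 13641 − 10946 = 2695
largest Fibonacci ≤ 2695 is 2584; 2695 − 2584 = 111
largest Fibonacci ≤ 111 is 89; 111 − 89 = 22
largest Fibonacci ≤ 22 is 21; 22 − 21 = 1
largest Fibonacci ≤ 1 is 1; 1 − 1 = 0
So 88666 = 75025 + 10946 + 2584 + 89 + 21 + 1, with no two terms consecutive in the sequence.

75025 + 10946 + 2584 + 89 + 21 + 1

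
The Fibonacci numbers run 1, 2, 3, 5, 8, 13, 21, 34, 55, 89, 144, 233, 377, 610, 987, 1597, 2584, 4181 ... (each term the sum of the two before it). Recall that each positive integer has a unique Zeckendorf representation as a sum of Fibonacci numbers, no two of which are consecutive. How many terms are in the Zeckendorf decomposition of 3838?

4

Repeatedly subtract the largest Fibonacci number that fits:
largest Fibonacci ≤ 3838 is 2584; 3838 − 2584 = 1254
largest Fibonacci ≤ 1254 is 987; 1254 − 987 = 267
largest Fibonacci ≤ 267 is 233; 267 − 233 = 34
largest Fibonacci ≤ 34 is 34; 34 − 34 = 0
3838 = 2584 + 987 + 233 + 34, which has 4 terms.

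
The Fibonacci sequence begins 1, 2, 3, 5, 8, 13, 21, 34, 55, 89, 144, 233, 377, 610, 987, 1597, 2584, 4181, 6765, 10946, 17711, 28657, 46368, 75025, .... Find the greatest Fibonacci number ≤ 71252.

46368 ≤ 71252 < 75025, so the largest Fibonacci number not exceeding 71252 is 46368.

46368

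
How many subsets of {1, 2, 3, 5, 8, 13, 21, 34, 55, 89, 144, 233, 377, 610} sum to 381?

Each representation comes from the Zeckendorf form by replacing some F_k with F_{k−1} + F_{k−2} where possible.
381 = 377+3+1 = 233+144+3+1 = 233+89+55+3+1 = 233+89+34+21+3+1 = 233+89+34+13+8+3+1 — 5 representations.

5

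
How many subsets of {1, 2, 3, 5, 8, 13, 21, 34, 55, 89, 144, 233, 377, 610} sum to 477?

Starting from the Zeckendorf form and repeatedly splitting a term F_k into F_{k−1} + F_{k−2} (when neither is already used) reaches every representation.
477 = 377+89+8+3 = 377+89+8+2+1 = 377+55+34+8+3 = 233+144+89+8+3 = 377+89+5+3+2+1 = … (13 more), for 18 in all.

18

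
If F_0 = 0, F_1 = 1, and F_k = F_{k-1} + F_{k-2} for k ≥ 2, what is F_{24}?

Iterating the recurrence up to F_{18} = 2584 and F_{17} = 1597:
F_{19} = F_{18} + F_{17} = 2584 + 1597 = 4181
F_{20} = F_{19} + F_{18} = 4181 + 2584 = 6765
F_{21} = F_{20} + F_{19} = 6765 + 4181 = 10946
F_{22} = F_{21} + F_{20} = 10946 + 6765 = 17711
F_{23} = F_{22} + F_{21} = 17711 + 10946 = 28657
F_{24} = F_{23} + F_{22} = 28657 + 17711 = 46368

46368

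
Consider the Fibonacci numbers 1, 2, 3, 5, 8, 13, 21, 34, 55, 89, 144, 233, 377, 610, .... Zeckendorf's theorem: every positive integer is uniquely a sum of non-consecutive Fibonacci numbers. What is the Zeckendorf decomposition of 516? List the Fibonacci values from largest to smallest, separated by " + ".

377 + 89 + 34 + 13 + 3

Greedy algorithm:
largest Fibonacci ≤ 516 is 377; 516 − 377 = 139
largest Fibonacci ≤ 139 is 89; 139 − 89 = 50
largest Fibonacci ≤ 50 is 34; 50 − 34 = 16
largest Fibonacci ≤ 16 is 13; 16 − 13 = 3
largest Fibonacci ≤ 3 is 3; 3 − 3 = 0
So 516 = 377 + 89 + 34 + 13 + 3, with no two terms consecutive in the sequence.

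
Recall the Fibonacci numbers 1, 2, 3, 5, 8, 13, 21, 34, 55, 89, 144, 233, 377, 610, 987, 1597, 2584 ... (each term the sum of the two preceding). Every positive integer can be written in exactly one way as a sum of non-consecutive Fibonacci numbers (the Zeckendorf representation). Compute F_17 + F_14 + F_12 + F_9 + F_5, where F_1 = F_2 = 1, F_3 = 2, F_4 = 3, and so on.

2157

F_17 + F_14 + F_12 + F_9 + F_5 = 1597 + 377 + 144 + 34 + 5 = 2157.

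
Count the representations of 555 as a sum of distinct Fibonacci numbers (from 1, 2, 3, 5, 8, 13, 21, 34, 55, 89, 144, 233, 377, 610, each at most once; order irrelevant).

Each representation comes from the Zeckendorf form by replacing some F_k with F_{k−1} + F_{k−2} where possible.
555 = 377+144+34 = 377+144+21+13 = 377+89+55+34 = … (9 more), for 12 in all.

12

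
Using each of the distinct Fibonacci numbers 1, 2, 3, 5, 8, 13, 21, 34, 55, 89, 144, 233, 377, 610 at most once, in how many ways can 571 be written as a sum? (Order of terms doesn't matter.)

Each representation comes from the Zeckendorf form by replacing some F_k with F_{k−1} + F_{k−2} where possible.
571 = 377+144+34+13+3 = 377+144+34+13+2+1 = 377+144+34+8+5+3 = … (15 more), for 18 in all.

18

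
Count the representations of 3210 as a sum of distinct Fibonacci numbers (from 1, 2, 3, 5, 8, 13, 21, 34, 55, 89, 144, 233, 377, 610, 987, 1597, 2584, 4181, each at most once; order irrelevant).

36

Each representation comes from the Zeckendorf form by replacing some F_k with F_{k−1} + F_{k−2} where possible.
3210 = 2584+610+13+3 = 2584+610+13+2+1 = 2584+610+8+5+3 = … (33 more), for 36 in all.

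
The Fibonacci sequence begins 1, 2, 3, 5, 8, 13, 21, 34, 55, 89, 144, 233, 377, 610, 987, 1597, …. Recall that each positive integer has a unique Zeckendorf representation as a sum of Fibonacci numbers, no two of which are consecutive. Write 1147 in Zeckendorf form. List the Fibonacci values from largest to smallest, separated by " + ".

Greedily peel off the largest Fibonacci term at each step:
1147: greatest Fibonacci not exceeding it is 987, leaving 160
160: greatest Fibonacci not exceeding it is 144, leaving 16
16: greatest Fibonacci not exceeding it is 13, leaving 3
3: greatest Fibonacci not exceeding it is 3, leaving 0
So 1147 = 987 + 144 + 13 + 3, with no two terms consecutive in the sequence.

987 + 144 + 13 + 3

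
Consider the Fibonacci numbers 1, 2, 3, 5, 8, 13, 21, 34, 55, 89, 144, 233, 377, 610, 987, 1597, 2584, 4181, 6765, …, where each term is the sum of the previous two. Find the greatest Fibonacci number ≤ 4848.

4181 ≤ 4848 < 6765, so the largest Fibonacci number not exceeding 4848 is 4181.

4181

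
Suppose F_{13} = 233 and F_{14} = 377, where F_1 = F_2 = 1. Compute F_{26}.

121393

By the doubling identity F_{2k} = F_k(2F_{k+1} − F_k): F_{26} = 233·(2·377 − 233) = 233·521 = 121393.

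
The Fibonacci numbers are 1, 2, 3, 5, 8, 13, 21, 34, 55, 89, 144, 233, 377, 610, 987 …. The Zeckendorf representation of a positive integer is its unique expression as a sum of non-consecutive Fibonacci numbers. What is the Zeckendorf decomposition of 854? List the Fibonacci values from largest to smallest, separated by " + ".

610 + 233 + 8 + 3

854: greatest Fibonacci not exceeding it is 610, leaving 244
244: greatest Fibonacci not exceeding it is 233, leaving 11
11: greatest Fibonacci not exceeding it is 8, leaving 3
3: greatest Fibonacci not exceeding it is 3, leaving 0
So 854 = 610 + 233 + 8 + 3, with no two terms consecutive in the sequence.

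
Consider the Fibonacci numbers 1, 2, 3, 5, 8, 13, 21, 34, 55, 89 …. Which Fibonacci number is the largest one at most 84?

55

55 ≤ 84 < 89, so the largest Fibonacci number not exceeding 84 is 55.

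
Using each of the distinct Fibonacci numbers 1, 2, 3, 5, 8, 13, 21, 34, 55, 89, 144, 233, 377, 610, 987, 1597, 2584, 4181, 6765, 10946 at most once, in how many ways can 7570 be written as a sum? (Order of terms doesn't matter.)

Each representation comes from the Zeckendorf form by replacing some F_k with F_{k−1} + F_{k−2} where possible.
7570 = 6765+610+144+34+13+3+1 = 6765+610+144+34+8+5+3+1 = 6765+610+89+55+34+13+3+1 = 6765+377+233+144+34+13+3+1 = 4181+2584+610+144+34+13+3+1 = … (31 more), for 36 in all.

36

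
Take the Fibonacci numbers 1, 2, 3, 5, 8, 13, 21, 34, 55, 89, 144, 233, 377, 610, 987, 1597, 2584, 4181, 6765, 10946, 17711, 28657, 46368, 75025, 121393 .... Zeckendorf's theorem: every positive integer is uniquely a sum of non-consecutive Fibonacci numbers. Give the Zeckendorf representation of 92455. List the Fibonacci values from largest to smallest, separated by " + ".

75025 + 10946 + 4181 + 1597 + 610 + 89 + 5 + 2

Repeatedly subtract the largest Fibonacci number that fits:
take 75025 (≤ 92455); 92455 − 75025 = 17430
take 10946 (≤ 17430); 17430 − 10946 = 6484
take 4181 (≤ 6484); 6484 − 4181 = 2303
take 1597 (≤ 2303); 2303 − 1597 = 706
take 610 (≤ 706); 706 − 610 = 96
take 89 (≤ 96); 96 − 89 = 7
take 5 (≤ 7); 7 − 5 = 2
take 2 (≤ 2); 2 − 2 = 0
So 92455 = 75025 + 10946 + 4181 + 1597 + 610 + 89 + 5 + 2, with no two terms consecutive in the sequence.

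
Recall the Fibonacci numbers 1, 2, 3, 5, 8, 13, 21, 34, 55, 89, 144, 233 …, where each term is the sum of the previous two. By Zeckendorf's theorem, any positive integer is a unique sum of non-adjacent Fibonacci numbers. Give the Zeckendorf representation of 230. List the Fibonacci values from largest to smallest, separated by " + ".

take 144 (≤ 230); 230 − 144 = 86
take 55 (≤ 86); 86 − 55 = 31
take 21 (≤ 31); 31 − 21 = 10
take 8 (≤ 10); 10 − 8 = 2
take 2 (≤ 2); 2 − 2 = 0
So 230 = 144 + 55 + 21 + 8 + 2, with no two terms consecutive in the sequence.

144 + 55 + 21 + 8 + 2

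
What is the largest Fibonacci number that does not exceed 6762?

4181 ≤ 6762 < 6765, so the largest Fibonacci number not exceeding 6762 is 4181.

4181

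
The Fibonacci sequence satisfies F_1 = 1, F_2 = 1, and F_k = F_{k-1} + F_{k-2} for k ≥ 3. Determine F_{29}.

Iterating the recurrence up to F_{21} = 10946 and F_{20} = 6765:
F_{22} = F_{21} + F_{20} = 10946 + 6765 = 17711
F_{23} = F_{22} + F_{21} = 17711 + 10946 = 28657
F_{24} = F_{23} + F_{22} = 28657 + 17711 = 46368
F_{25} = F_{24} + F_{23} = 46368 + 28657 = 75025
F_{26} = F_{25} + F_{24} = 75025 + 46368 = 121393
F_{27} = F_{26} + F_{25} = 121393 + 75025 = 196418
F_{28} = F_{27} + F_{26} = 196418 + 121393 = 317811
F_{29} = F_{28} + F_{27} = 317811 + 196418 = 514229

514229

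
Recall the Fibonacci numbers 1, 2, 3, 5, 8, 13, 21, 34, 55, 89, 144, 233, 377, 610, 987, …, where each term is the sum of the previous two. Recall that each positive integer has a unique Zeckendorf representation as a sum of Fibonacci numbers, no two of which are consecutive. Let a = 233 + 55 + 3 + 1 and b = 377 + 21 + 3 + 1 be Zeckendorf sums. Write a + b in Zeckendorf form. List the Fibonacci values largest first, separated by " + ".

610 + 55 + 21 + 8

The two numbers are 292 and 402, so their sum is 694.
Repeatedly subtract the largest Fibonacci number that fits:
694 − 610 = 84
84 − 55 = 29
29 − 21 = 8
8 − 8 = 0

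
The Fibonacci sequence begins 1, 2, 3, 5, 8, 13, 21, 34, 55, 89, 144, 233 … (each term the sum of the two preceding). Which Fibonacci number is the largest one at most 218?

144

144 ≤ 218 < 233, so the largest Fibonacci number not exceeding 218 is 144.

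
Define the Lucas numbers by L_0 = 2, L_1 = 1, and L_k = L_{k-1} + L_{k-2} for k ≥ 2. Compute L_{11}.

Iterating the recurrence up to L_{4} = 7 and L_{3} = 4:
L_{5} = L_{4} + L_{3} = 7 + 4 = 11
L_{6} = L_{5} + L_{4} = 11 + 7 = 18
L_{7} = L_{6} + L_{5} = 18 + 11 = 29
L_{8} = L_{7} + L_{6} = 29 + 18 = 47
L_{9} = L_{8} + L_{7} = 47 + 29 = 76
L_{10} = L_{9} + L_{8} = 76 + 47 = 123
L_{11} = L_{10} + L_{9} = 123 + 76 = 199

199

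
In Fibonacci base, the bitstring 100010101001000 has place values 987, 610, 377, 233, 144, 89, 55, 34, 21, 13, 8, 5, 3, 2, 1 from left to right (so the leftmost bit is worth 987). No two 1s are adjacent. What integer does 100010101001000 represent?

Summing the place values of the 1 bits: 987 + 144 + 55 + 21 + 5 = 1212.

1212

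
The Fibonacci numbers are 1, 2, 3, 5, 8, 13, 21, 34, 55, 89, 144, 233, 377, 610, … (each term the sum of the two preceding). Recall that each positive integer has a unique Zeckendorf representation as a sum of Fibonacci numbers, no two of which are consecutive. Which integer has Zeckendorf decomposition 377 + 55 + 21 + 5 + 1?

459

377 + 55 + 21 + 5 + 1 = 459.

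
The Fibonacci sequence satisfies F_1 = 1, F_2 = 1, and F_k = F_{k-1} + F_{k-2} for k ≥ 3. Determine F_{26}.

Iterating the recurrence up to F_{19} = 4181 and F_{18} = 2584:
F_{20} = F_{19} + F_{18} = 4181 + 2584 = 6765
F_{21} = F_{20} + F_{19} = 6765 + 4181 = 10946
F_{22} = F_{21} + F_{20} = 10946 + 6765 = 17711
F_{23} = F_{22} + F_{21} = 17711 + 10946 = 28657
F_{24} = F_{23} + F_{22} = 28657 + 17711 = 46368
F_{25} = F_{24} + F_{23} = 46368 + 28657 = 75025
F_{26} = F_{25} + F_{24} = 75025 + 46368 = 121393

121393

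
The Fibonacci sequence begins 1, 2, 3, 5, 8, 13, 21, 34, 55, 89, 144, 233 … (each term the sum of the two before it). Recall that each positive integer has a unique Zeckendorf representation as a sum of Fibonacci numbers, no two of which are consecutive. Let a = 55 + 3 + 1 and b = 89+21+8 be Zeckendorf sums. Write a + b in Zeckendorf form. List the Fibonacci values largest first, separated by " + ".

144 + 21 + 8 + 3 + 1

The two numbers are 59 and 118, so their sum is 177.
Greedy algorithm:
subtract 144 from 177: 33 remains
subtract 21 from 33: 12 remains
subtract 8 from 12: 4 remains
subtract 3 from 4: 1 remains
subtract 1 from 1: 0 remains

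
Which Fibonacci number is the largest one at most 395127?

317811

317811 ≤ 395127 < 514229, so the largest Fibonacci number not exceeding 395127 is 317811.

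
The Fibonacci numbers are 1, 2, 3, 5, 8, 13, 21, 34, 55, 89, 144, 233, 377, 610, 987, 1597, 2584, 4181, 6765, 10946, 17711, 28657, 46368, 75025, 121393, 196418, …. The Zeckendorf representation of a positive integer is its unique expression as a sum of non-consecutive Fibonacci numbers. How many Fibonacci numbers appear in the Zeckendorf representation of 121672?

6

largest Fibonacci ≤ 121672 is 121393; 121672 − 121393 = 279
largest Fibonacci ≤ 279 is 233; 279 − 233 = 46
largest Fibonacci ≤ 46 is 34; 46 − 34 = 12
largest Fibonacci ≤ 12 is 8; 12 − 8 = 4
largest Fibonacci ≤ 4 is 3; 4 − 3 = 1
largest Fibonacci ≤ 1 is 1; 1 − 1 = 0
121672 = 121393 + 233 + 34 + 8 + 3 + 1, which has 6 terms.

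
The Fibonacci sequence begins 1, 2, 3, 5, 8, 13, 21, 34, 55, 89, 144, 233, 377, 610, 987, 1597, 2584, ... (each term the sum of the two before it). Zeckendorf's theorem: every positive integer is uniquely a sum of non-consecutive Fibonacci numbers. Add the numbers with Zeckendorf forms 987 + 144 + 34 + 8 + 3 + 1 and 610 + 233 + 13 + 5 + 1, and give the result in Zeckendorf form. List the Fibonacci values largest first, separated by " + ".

1597 + 377 + 55 + 8 + 2

The two numbers are 1177 and 862, so their sum is 2039.
Greedily peel off the largest Fibonacci term at each step:
largest Fibonacci ≤ 2039 is 1597; 2039 − 1597 = 442
largest Fibonacci ≤ 442 is 377; 442 − 377 = 65
largest Fibonacci ≤ 65 is 55; 65 − 55 = 10
largest Fibonacci ≤ 10 is 8; 10 − 8 = 2
largest Fibonacci ≤ 2 is 2; 2 − 2 = 0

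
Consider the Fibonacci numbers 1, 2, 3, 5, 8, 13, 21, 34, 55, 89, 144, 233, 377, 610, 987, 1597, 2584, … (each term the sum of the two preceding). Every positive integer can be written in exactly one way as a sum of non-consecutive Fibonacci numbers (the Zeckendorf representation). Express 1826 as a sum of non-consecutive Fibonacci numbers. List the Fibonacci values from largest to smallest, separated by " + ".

1597 + 144 + 55 + 21 + 8 + 1

subtract 1597 from 1826: 229 remains
subtract 144 from 229: 85 remains
subtract 55 from 85: 30 remains
subtract 21 from 30: 9 remains
subtract 8 from 9: 1 remains
subtract 1 from 1: 0 remains
So 1826 = 1597 + 144 + 55 + 21 + 8 + 1, with no two terms consecutive in the sequence.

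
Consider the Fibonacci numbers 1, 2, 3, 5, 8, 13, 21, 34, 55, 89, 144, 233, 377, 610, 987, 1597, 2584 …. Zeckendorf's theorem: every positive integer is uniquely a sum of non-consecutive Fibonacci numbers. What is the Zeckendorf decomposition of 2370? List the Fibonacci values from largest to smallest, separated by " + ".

1597 + 610 + 144 + 13 + 5 + 1

Greedy algorithm:
largest Fibonacci ≤ 2370 is 1597; 2370 − 1597 = 773
largest Fibonacci ≤ 773 is 610; 773 − 610 = 163
largest Fibonacci ≤ 163 is 144; 163 − 144 = 19
largest Fibonacci ≤ 19 is 13; 19 − 13 = 6
largest Fibonacci ≤ 6 is 5; 6 − 5 = 1
largest Fibonacci ≤ 1 is 1; 1 − 1 = 0
So 2370 = 1597 + 610 + 144 + 13 + 5 + 1, with no two terms consecutive in the sequence.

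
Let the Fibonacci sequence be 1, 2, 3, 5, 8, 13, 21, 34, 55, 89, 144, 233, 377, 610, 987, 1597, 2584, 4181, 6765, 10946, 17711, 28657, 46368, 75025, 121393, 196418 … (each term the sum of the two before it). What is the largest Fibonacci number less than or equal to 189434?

121393 ≤ 189434 < 196418, so the largest Fibonacci number not exceeding 189434 is 121393.

121393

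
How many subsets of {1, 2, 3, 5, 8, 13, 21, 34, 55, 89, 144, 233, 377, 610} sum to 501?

501 = 377+89+34+1 = 377+89+21+13+1 = 233+144+89+34+1 = … (11 more), for 14 in all.

14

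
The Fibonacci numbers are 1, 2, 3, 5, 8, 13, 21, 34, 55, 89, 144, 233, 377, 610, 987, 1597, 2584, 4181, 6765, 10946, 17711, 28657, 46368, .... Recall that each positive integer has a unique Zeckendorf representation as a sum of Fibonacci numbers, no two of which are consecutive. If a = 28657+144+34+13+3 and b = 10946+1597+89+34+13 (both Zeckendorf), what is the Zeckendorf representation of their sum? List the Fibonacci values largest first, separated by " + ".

28657 + 10946 + 1597 + 233 + 89 + 8

The two numbers are 28851 and 12679, so their sum is 41530.
take 28657 (≤ 41530); 41530 − 28657 = 12873
take 10946 (≤ 12873); 12873 − 10946 = 1927
take 1597 (≤ 1927); 1927 − 1597 = 330
take 233 (≤ 330); 330 − 233 = 97
take 89 (≤ 97); 97 − 89 = 8
take 8 (≤ 8); 8 − 8 = 0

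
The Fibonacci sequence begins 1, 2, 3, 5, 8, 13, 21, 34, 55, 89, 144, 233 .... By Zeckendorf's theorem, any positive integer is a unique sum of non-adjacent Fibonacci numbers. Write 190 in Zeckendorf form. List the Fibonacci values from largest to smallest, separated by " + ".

Greedy algorithm:
144 ≤ 190 < 233, so take 144; remainder 46
34 ≤ 46 < 55, so take 34; remainder 12
8 ≤ 12 < 13, so take 8; remainder 4
3 ≤ 4 < 5, so take 3; remainder 1
1 ≤ 1 < 2, so take 1; remainder 0
So 190 = 144 + 34 + 8 + 3 + 1, with no two terms consecutive in the sequence.

144 + 34 + 8 + 3 + 1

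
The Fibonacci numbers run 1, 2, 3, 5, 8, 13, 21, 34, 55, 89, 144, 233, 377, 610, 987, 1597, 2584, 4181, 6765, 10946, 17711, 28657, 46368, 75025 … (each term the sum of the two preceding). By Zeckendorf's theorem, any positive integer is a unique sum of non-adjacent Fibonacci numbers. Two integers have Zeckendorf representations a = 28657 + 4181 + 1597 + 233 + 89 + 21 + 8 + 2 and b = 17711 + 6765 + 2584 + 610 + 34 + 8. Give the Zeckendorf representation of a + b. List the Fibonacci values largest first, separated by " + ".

The two numbers are 34788 and 27712, so their sum is 62500.
largest Fibonacci ≤ 62500 is 46368; 62500 − 46368 = 16132
largest Fibonacci ≤ 16132 is 10946; 16132 − 10946 = 5186
largest Fibonacci ≤ 5186 is 4181; 5186 − 4181 = 1005
largest Fibonacci ≤ 1005 is 987; 1005 − 987 = 18
largest Fibonacci ≤ 18 is 13; 18 − 13 = 5
largest Fibonacci ≤ 5 is 5; 5 − 5 = 0

46368 + 10946 + 4181 + 987 + 13 + 5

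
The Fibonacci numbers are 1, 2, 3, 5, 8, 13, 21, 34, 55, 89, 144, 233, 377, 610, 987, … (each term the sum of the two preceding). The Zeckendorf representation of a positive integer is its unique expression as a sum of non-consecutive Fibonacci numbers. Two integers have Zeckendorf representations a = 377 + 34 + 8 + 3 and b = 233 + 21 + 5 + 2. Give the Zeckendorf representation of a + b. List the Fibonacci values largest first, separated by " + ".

The two numbers are 422 and 261, so their sum is 683.
subtract 610 from 683: 73 remains
subtract 55 from 73: 18 remains
subtract 13 from 18: 5 remains
subtract 5 from 5: 0 remains

610 + 55 + 13 + 5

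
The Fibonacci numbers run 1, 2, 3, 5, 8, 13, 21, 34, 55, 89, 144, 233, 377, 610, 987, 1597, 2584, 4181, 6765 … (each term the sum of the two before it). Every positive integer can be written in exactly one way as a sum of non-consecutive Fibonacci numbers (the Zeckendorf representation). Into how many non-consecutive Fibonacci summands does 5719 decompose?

5719 − 4181 = 1538
1538 − 987 = 551
551 − 377 = 174
174 − 144 = 30
30 − 21 = 9
9 − 8 = 1
1 − 1 = 0
5719 = 4181 + 987 + 377 + 144 + 21 + 8 + 1, which has 7 terms.

7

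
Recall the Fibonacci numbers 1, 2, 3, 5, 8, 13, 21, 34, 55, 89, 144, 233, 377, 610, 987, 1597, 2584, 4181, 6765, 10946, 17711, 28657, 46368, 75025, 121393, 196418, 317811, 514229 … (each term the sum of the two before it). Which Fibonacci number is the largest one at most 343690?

317811 ≤ 343690 < 514229, so the largest Fibonacci number not exceeding 343690 is 317811.

317811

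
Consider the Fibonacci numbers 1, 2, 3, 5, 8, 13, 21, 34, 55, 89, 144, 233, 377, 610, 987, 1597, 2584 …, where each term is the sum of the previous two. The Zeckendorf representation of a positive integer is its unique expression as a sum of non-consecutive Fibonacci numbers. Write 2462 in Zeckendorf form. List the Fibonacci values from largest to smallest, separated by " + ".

1597 ≤ 2462 < 2584, so take 1597; remainder 865
610 ≤ 865 < 987, so take 610; remainder 255
233 ≤ 255 < 377, so take 233; remainder 22
21 ≤ 22 < 34, so take 21; remainder 1
1 ≤ 1 < 2, so take 1; remainder 0
So 2462 = 1597 + 610 + 233 + 21 + 1, with no two terms consecutive in the sequence.

1597 + 610 + 233 + 21 + 1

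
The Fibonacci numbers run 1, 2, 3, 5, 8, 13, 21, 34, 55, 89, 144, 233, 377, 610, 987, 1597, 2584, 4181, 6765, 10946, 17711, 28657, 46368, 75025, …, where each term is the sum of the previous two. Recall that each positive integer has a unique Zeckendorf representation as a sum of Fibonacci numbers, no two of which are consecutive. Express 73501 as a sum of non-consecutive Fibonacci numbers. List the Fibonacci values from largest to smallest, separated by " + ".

46368 + 17711 + 6765 + 2584 + 55 + 13 + 5

73501 − 46368 = 27133
27133 − 17711 = 9422
9422 − 6765 = 2657
2657 − 2584 = 73
73 − 55 = 18
18 − 13 = 5
5 − 5 = 0
So 73501 = 46368 + 17711 + 6765 + 2584 + 55 + 13 + 5, with no two terms consecutive in the sequence.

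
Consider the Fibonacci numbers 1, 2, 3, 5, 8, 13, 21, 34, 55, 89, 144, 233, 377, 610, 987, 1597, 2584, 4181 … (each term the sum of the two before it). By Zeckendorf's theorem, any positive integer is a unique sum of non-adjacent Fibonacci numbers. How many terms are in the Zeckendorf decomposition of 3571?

2

2584 ≤ 3571 < 4181, so take 2584; remainder 987
987 ≤ 987 < 1597, so take 987; remainder 0
3571 = 2584 + 987, which has 2 terms.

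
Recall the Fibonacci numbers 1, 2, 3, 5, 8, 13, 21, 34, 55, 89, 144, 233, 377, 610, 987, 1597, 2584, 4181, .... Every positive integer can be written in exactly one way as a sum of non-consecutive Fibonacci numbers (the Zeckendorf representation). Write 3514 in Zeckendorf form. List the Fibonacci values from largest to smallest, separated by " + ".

Greedily peel off the largest Fibonacci term at each step:
largest Fibonacci ≤ 3514 is 2584; 3514 − 2584 = 930
largest Fibonacci ≤ 930 is 610; 930 − 610 = 320
largest Fibonacci ≤ 320 is 233; 320 − 233 = 87
largest Fibonacci ≤ 87 is 55; 87 − 55 = 32
largest Fibonacci ≤ 32 is 21; 32 − 21 = 11
largest Fibonacci ≤ 11 is 8; 11 − 8 = 3
largest Fibonacci ≤ 3 is 3; 3 − 3 = 0
So 3514 = 2584 + 610 + 233 + 55 + 21 + 8 + 3, with no two terms consecutive in the sequence.

2584 + 610 + 233 + 55 + 21 + 8 + 3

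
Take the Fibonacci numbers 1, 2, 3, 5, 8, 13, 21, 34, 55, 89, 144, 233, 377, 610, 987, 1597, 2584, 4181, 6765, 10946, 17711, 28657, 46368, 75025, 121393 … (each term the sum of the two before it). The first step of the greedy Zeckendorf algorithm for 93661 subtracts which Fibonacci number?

75025 ≤ 93661 < 121393, so the largest Fibonacci number not exceeding 93661 is 75025.

75025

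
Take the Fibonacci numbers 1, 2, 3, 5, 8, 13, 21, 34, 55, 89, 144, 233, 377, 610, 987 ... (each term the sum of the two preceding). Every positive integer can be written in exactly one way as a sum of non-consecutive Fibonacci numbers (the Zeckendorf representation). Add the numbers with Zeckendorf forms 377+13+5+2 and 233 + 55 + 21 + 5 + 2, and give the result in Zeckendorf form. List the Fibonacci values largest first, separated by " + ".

610 + 89 + 13 + 1

The two numbers are 397 and 316, so their sum is 713.
largest Fibonacci ≤ 713 is 610; 713 − 610 = 103
largest Fibonacci ≤ 103 is 89; 103 − 89 = 14
largest Fibonacci ≤ 14 is 13; 14 − 13 = 1
largest Fibonacci ≤ 1 is 1; 1 − 1 = 0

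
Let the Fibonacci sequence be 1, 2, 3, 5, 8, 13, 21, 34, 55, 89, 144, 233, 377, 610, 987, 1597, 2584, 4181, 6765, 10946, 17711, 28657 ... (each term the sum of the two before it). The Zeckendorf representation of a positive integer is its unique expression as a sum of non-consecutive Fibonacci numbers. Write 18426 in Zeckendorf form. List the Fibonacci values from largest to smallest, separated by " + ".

Greedily peel off the largest Fibonacci term at each step:
18426 − 17711 = 715
715 − 610 = 105
105 − 89 = 16
16 − 13 = 3
3 − 3 = 0
So 18426 = 17711 + 610 + 89 + 13 + 3, with no two terms consecutive in the sequence.

17711 + 610 + 89 + 13 + 3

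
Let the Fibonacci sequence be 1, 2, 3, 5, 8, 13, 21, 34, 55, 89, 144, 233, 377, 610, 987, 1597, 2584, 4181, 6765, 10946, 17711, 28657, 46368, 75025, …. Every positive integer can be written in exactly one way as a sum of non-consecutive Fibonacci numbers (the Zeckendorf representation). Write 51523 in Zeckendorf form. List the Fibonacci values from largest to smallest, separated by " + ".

Greedy algorithm:
subtract 46368 from 51523: 5155 remains
subtract 4181 from 5155: 974 remains
subtract 610 from 974: 364 remains
subtract 233 from 364: 131 remains
subtract 89 from 131: 42 remains
subtract 34 from 42: 8 remains
subtract 8 from 8: 0 remains
So 51523 = 46368 + 4181 + 610 + 233 + 89 + 34 + 8, with no two terms consecutive in the sequence.

46368 + 4181 + 610 + 233 + 89 + 34 + 8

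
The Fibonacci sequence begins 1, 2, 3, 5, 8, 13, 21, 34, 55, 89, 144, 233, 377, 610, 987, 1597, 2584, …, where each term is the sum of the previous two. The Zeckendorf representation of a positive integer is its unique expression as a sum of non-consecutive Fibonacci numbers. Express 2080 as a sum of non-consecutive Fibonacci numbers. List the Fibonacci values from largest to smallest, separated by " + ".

1597 + 377 + 89 + 13 + 3 + 1

subtract 1597 from 2080: 483 remains
subtract 377 from 483: 106 remains
subtract 89 from 106: 17 remains
subtract 13 from 17: 4 remains
subtract 3 from 4: 1 remains
subtract 1 from 1: 0 remains
So 2080 = 1597 + 377 + 89 + 13 + 3 + 1, with no two terms consecutive in the sequence.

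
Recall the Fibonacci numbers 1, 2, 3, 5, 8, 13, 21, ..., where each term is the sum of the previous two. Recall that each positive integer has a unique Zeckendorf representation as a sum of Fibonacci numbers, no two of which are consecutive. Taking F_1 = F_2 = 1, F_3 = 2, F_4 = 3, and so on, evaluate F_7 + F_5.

18

F_7 + F_5 = 13 + 5 = 18.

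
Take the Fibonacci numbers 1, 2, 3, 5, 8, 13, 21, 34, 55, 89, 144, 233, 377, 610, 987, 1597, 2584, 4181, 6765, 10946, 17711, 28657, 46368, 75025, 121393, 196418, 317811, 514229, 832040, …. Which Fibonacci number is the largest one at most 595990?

514229

514229 ≤ 595990 < 832040, so the largest Fibonacci number not exceeding 595990 is 514229.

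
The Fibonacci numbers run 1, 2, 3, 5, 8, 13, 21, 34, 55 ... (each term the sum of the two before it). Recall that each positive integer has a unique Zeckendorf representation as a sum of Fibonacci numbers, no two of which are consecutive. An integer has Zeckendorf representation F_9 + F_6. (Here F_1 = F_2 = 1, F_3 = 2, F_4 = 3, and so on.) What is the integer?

F_9 + F_6 = 34 + 8 = 42.

42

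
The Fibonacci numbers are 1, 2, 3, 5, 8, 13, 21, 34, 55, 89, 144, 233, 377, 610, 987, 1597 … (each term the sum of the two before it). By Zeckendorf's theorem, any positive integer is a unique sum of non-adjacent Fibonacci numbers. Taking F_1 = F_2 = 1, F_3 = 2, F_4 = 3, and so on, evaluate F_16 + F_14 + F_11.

1453

F_16 + F_14 + F_11 = 987 + 377 + 89 = 1453.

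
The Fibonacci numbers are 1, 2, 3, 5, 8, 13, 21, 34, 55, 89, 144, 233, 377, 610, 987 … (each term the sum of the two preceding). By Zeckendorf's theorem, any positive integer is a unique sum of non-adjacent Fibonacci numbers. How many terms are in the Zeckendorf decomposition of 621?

Repeatedly subtract the largest Fibonacci number that fits:
largest Fibonacci ≤ 621 is 610; 621 − 610 = 11
largest Fibonacci ≤ 11 is 8; 11 − 8 = 3
largest Fibonacci ≤ 3 is 3; 3 − 3 = 0
621 = 610 + 8 + 3, which has 3 terms.

3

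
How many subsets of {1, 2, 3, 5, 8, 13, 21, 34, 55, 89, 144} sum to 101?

3

Each representation comes from the Zeckendorf form by replacing some F_k with F_{k−1} + F_{k−2} where possible.
101 = 89+8+3+1 = 55+34+8+3+1 = 55+21+13+8+3+1 — 3 representations.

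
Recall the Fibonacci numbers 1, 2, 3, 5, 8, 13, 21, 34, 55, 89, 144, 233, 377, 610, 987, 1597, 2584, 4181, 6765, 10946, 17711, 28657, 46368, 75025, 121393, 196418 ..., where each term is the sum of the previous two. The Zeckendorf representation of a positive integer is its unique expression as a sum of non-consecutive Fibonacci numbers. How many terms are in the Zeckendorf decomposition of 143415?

Greedily peel off the largest Fibonacci term at each step:
largest Fibonacci ≤ 143415 is 121393; 143415 − 121393 = 22022
largest Fibonacci ≤ 22022 is 17711; 22022 − 17711 = 4311
largest Fibonacci ≤ 4311 is 4181; 4311 − 4181 = 130
largest Fibonacci ≤ 130 is 89; 130 − 89 = 41
largest Fibonacci ≤ 41 is 34; 41 − 34 = 7
largest Fibonacci ≤ 7 is 5; 7 − 5 = 2
largest Fibonacci ≤ 2 is 2; 2 − 2 = 0
143415 = 121393 + 17711 + 4181 + 89 + 34 + 5 + 2, which has 7 terms.

7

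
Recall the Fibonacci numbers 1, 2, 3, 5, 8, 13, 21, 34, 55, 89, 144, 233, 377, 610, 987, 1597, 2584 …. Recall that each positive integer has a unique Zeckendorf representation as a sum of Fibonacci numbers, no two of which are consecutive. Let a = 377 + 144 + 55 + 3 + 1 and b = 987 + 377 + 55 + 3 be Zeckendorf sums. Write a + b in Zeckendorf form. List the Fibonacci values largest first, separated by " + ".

The two numbers are 580 and 1422, so their sum is 2002.
largest Fibonacci ≤ 2002 is 1597; 2002 − 1597 = 405
largest Fibonacci ≤ 405 is 377; 405 − 377 = 28
largest Fibonacci ≤ 28 is 21; 28 − 21 = 7
largest Fibonacci ≤ 7 is 5; 7 − 5 = 2
largest Fibonacci ≤ 2 is 2; 2 − 2 = 0

1597 + 377 + 21 + 5 + 2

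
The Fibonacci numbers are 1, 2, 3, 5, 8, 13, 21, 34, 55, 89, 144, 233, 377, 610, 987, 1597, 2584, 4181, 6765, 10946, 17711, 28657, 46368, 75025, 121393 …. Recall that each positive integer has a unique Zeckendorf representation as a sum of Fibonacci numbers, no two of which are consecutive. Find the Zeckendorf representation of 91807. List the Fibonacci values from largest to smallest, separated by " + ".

75025 + 10946 + 4181 + 1597 + 55 + 3

Repeatedly subtract the largest Fibonacci number that fits:
subtract 75025 from 91807: 16782 remains
subtract 10946 from 16782: 5836 remains
subtract 4181 from 5836: 1655 remains
subtract 1597 from 1655: 58 remains
subtract 55 from 58: 3 remains
subtract 3 from 3: 0 remains
So 91807 = 75025 + 10946 + 4181 + 1597 + 55 + 3, with no two terms consecutive in the sequence.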